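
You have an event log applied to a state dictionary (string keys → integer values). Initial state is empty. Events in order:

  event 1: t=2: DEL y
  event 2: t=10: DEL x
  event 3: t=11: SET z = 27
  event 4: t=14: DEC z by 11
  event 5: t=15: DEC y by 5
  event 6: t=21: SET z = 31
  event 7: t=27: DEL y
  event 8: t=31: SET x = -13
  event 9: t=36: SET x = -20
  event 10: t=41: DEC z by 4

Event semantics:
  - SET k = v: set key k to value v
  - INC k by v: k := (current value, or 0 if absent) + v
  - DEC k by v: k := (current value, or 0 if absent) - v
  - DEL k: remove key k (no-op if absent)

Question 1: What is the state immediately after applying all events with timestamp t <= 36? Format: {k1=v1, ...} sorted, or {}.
Apply events with t <= 36 (9 events):
  after event 1 (t=2: DEL y): {}
  after event 2 (t=10: DEL x): {}
  after event 3 (t=11: SET z = 27): {z=27}
  after event 4 (t=14: DEC z by 11): {z=16}
  after event 5 (t=15: DEC y by 5): {y=-5, z=16}
  after event 6 (t=21: SET z = 31): {y=-5, z=31}
  after event 7 (t=27: DEL y): {z=31}
  after event 8 (t=31: SET x = -13): {x=-13, z=31}
  after event 9 (t=36: SET x = -20): {x=-20, z=31}

Answer: {x=-20, z=31}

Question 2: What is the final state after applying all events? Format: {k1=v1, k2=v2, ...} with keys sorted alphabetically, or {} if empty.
  after event 1 (t=2: DEL y): {}
  after event 2 (t=10: DEL x): {}
  after event 3 (t=11: SET z = 27): {z=27}
  after event 4 (t=14: DEC z by 11): {z=16}
  after event 5 (t=15: DEC y by 5): {y=-5, z=16}
  after event 6 (t=21: SET z = 31): {y=-5, z=31}
  after event 7 (t=27: DEL y): {z=31}
  after event 8 (t=31: SET x = -13): {x=-13, z=31}
  after event 9 (t=36: SET x = -20): {x=-20, z=31}
  after event 10 (t=41: DEC z by 4): {x=-20, z=27}

Answer: {x=-20, z=27}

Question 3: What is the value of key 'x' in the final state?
Answer: -20

Derivation:
Track key 'x' through all 10 events:
  event 1 (t=2: DEL y): x unchanged
  event 2 (t=10: DEL x): x (absent) -> (absent)
  event 3 (t=11: SET z = 27): x unchanged
  event 4 (t=14: DEC z by 11): x unchanged
  event 5 (t=15: DEC y by 5): x unchanged
  event 6 (t=21: SET z = 31): x unchanged
  event 7 (t=27: DEL y): x unchanged
  event 8 (t=31: SET x = -13): x (absent) -> -13
  event 9 (t=36: SET x = -20): x -13 -> -20
  event 10 (t=41: DEC z by 4): x unchanged
Final: x = -20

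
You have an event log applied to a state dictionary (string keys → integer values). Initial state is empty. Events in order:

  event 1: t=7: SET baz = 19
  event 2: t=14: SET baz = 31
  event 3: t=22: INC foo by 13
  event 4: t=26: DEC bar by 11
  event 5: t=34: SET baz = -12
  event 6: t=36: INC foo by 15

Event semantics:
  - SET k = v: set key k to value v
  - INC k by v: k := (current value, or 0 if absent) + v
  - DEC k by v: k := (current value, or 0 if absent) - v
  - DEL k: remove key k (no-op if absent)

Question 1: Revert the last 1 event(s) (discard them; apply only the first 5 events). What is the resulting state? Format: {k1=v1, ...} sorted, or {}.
Keep first 5 events (discard last 1):
  after event 1 (t=7: SET baz = 19): {baz=19}
  after event 2 (t=14: SET baz = 31): {baz=31}
  after event 3 (t=22: INC foo by 13): {baz=31, foo=13}
  after event 4 (t=26: DEC bar by 11): {bar=-11, baz=31, foo=13}
  after event 5 (t=34: SET baz = -12): {bar=-11, baz=-12, foo=13}

Answer: {bar=-11, baz=-12, foo=13}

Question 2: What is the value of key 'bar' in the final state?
Track key 'bar' through all 6 events:
  event 1 (t=7: SET baz = 19): bar unchanged
  event 2 (t=14: SET baz = 31): bar unchanged
  event 3 (t=22: INC foo by 13): bar unchanged
  event 4 (t=26: DEC bar by 11): bar (absent) -> -11
  event 5 (t=34: SET baz = -12): bar unchanged
  event 6 (t=36: INC foo by 15): bar unchanged
Final: bar = -11

Answer: -11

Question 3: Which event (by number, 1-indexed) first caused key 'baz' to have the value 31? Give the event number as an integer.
Answer: 2

Derivation:
Looking for first event where baz becomes 31:
  event 1: baz = 19
  event 2: baz 19 -> 31  <-- first match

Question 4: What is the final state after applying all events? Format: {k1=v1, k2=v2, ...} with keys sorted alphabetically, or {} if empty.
  after event 1 (t=7: SET baz = 19): {baz=19}
  after event 2 (t=14: SET baz = 31): {baz=31}
  after event 3 (t=22: INC foo by 13): {baz=31, foo=13}
  after event 4 (t=26: DEC bar by 11): {bar=-11, baz=31, foo=13}
  after event 5 (t=34: SET baz = -12): {bar=-11, baz=-12, foo=13}
  after event 6 (t=36: INC foo by 15): {bar=-11, baz=-12, foo=28}

Answer: {bar=-11, baz=-12, foo=28}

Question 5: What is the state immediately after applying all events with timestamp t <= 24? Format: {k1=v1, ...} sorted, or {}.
Answer: {baz=31, foo=13}

Derivation:
Apply events with t <= 24 (3 events):
  after event 1 (t=7: SET baz = 19): {baz=19}
  after event 2 (t=14: SET baz = 31): {baz=31}
  after event 3 (t=22: INC foo by 13): {baz=31, foo=13}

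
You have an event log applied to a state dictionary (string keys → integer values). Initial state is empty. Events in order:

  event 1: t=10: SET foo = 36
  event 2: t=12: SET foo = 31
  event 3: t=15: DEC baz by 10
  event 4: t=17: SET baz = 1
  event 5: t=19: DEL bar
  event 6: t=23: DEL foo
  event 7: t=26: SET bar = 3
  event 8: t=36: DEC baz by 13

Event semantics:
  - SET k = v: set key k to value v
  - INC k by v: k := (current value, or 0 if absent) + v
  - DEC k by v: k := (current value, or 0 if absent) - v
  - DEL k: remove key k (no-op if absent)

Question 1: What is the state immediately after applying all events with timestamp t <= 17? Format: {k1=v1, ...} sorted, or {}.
Apply events with t <= 17 (4 events):
  after event 1 (t=10: SET foo = 36): {foo=36}
  after event 2 (t=12: SET foo = 31): {foo=31}
  after event 3 (t=15: DEC baz by 10): {baz=-10, foo=31}
  after event 4 (t=17: SET baz = 1): {baz=1, foo=31}

Answer: {baz=1, foo=31}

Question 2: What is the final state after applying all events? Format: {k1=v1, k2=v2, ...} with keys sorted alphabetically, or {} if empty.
  after event 1 (t=10: SET foo = 36): {foo=36}
  after event 2 (t=12: SET foo = 31): {foo=31}
  after event 3 (t=15: DEC baz by 10): {baz=-10, foo=31}
  after event 4 (t=17: SET baz = 1): {baz=1, foo=31}
  after event 5 (t=19: DEL bar): {baz=1, foo=31}
  after event 6 (t=23: DEL foo): {baz=1}
  after event 7 (t=26: SET bar = 3): {bar=3, baz=1}
  after event 8 (t=36: DEC baz by 13): {bar=3, baz=-12}

Answer: {bar=3, baz=-12}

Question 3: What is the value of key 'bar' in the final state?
Track key 'bar' through all 8 events:
  event 1 (t=10: SET foo = 36): bar unchanged
  event 2 (t=12: SET foo = 31): bar unchanged
  event 3 (t=15: DEC baz by 10): bar unchanged
  event 4 (t=17: SET baz = 1): bar unchanged
  event 5 (t=19: DEL bar): bar (absent) -> (absent)
  event 6 (t=23: DEL foo): bar unchanged
  event 7 (t=26: SET bar = 3): bar (absent) -> 3
  event 8 (t=36: DEC baz by 13): bar unchanged
Final: bar = 3

Answer: 3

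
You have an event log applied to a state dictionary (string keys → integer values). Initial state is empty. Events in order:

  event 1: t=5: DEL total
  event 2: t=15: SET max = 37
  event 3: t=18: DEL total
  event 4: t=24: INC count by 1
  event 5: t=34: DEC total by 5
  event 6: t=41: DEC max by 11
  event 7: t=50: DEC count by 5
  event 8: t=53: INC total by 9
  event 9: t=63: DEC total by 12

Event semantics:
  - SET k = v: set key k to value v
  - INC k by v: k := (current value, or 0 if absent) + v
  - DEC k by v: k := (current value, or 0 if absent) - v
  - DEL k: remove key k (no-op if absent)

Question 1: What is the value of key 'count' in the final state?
Answer: -4

Derivation:
Track key 'count' through all 9 events:
  event 1 (t=5: DEL total): count unchanged
  event 2 (t=15: SET max = 37): count unchanged
  event 3 (t=18: DEL total): count unchanged
  event 4 (t=24: INC count by 1): count (absent) -> 1
  event 5 (t=34: DEC total by 5): count unchanged
  event 6 (t=41: DEC max by 11): count unchanged
  event 7 (t=50: DEC count by 5): count 1 -> -4
  event 8 (t=53: INC total by 9): count unchanged
  event 9 (t=63: DEC total by 12): count unchanged
Final: count = -4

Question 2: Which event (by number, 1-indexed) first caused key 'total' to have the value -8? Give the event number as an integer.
Answer: 9

Derivation:
Looking for first event where total becomes -8:
  event 5: total = -5
  event 6: total = -5
  event 7: total = -5
  event 8: total = 4
  event 9: total 4 -> -8  <-- first match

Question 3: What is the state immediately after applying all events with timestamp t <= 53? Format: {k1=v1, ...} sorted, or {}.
Answer: {count=-4, max=26, total=4}

Derivation:
Apply events with t <= 53 (8 events):
  after event 1 (t=5: DEL total): {}
  after event 2 (t=15: SET max = 37): {max=37}
  after event 3 (t=18: DEL total): {max=37}
  after event 4 (t=24: INC count by 1): {count=1, max=37}
  after event 5 (t=34: DEC total by 5): {count=1, max=37, total=-5}
  after event 6 (t=41: DEC max by 11): {count=1, max=26, total=-5}
  after event 7 (t=50: DEC count by 5): {count=-4, max=26, total=-5}
  after event 8 (t=53: INC total by 9): {count=-4, max=26, total=4}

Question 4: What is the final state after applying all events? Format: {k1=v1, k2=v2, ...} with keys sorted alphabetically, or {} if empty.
Answer: {count=-4, max=26, total=-8}

Derivation:
  after event 1 (t=5: DEL total): {}
  after event 2 (t=15: SET max = 37): {max=37}
  after event 3 (t=18: DEL total): {max=37}
  after event 4 (t=24: INC count by 1): {count=1, max=37}
  after event 5 (t=34: DEC total by 5): {count=1, max=37, total=-5}
  after event 6 (t=41: DEC max by 11): {count=1, max=26, total=-5}
  after event 7 (t=50: DEC count by 5): {count=-4, max=26, total=-5}
  after event 8 (t=53: INC total by 9): {count=-4, max=26, total=4}
  after event 9 (t=63: DEC total by 12): {count=-4, max=26, total=-8}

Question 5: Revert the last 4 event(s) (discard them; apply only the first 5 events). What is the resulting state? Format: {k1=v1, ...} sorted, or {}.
Keep first 5 events (discard last 4):
  after event 1 (t=5: DEL total): {}
  after event 2 (t=15: SET max = 37): {max=37}
  after event 3 (t=18: DEL total): {max=37}
  after event 4 (t=24: INC count by 1): {count=1, max=37}
  after event 5 (t=34: DEC total by 5): {count=1, max=37, total=-5}

Answer: {count=1, max=37, total=-5}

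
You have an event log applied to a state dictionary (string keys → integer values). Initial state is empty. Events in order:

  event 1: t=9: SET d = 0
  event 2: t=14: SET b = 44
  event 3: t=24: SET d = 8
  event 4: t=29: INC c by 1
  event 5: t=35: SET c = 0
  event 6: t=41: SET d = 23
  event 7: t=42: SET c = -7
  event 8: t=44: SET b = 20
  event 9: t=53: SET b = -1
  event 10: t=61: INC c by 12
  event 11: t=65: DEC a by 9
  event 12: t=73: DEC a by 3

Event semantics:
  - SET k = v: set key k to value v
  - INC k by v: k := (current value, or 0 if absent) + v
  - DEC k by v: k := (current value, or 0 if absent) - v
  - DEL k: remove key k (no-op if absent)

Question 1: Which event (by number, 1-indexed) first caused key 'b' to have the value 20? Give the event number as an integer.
Looking for first event where b becomes 20:
  event 2: b = 44
  event 3: b = 44
  event 4: b = 44
  event 5: b = 44
  event 6: b = 44
  event 7: b = 44
  event 8: b 44 -> 20  <-- first match

Answer: 8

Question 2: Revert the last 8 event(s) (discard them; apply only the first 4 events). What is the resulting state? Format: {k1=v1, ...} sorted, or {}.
Answer: {b=44, c=1, d=8}

Derivation:
Keep first 4 events (discard last 8):
  after event 1 (t=9: SET d = 0): {d=0}
  after event 2 (t=14: SET b = 44): {b=44, d=0}
  after event 3 (t=24: SET d = 8): {b=44, d=8}
  after event 4 (t=29: INC c by 1): {b=44, c=1, d=8}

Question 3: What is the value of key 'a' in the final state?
Answer: -12

Derivation:
Track key 'a' through all 12 events:
  event 1 (t=9: SET d = 0): a unchanged
  event 2 (t=14: SET b = 44): a unchanged
  event 3 (t=24: SET d = 8): a unchanged
  event 4 (t=29: INC c by 1): a unchanged
  event 5 (t=35: SET c = 0): a unchanged
  event 6 (t=41: SET d = 23): a unchanged
  event 7 (t=42: SET c = -7): a unchanged
  event 8 (t=44: SET b = 20): a unchanged
  event 9 (t=53: SET b = -1): a unchanged
  event 10 (t=61: INC c by 12): a unchanged
  event 11 (t=65: DEC a by 9): a (absent) -> -9
  event 12 (t=73: DEC a by 3): a -9 -> -12
Final: a = -12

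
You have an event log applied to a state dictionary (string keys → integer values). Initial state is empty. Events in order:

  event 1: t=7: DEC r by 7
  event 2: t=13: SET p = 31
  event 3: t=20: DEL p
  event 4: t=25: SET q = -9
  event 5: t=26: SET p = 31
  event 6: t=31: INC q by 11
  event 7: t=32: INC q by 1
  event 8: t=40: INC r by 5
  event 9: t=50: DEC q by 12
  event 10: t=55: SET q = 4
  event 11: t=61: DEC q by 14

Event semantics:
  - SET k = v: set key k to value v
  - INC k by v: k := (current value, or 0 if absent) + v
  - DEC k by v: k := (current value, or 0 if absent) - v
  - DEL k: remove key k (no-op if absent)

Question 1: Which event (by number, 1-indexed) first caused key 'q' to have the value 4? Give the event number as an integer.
Answer: 10

Derivation:
Looking for first event where q becomes 4:
  event 4: q = -9
  event 5: q = -9
  event 6: q = 2
  event 7: q = 3
  event 8: q = 3
  event 9: q = -9
  event 10: q -9 -> 4  <-- first match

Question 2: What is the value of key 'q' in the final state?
Track key 'q' through all 11 events:
  event 1 (t=7: DEC r by 7): q unchanged
  event 2 (t=13: SET p = 31): q unchanged
  event 3 (t=20: DEL p): q unchanged
  event 4 (t=25: SET q = -9): q (absent) -> -9
  event 5 (t=26: SET p = 31): q unchanged
  event 6 (t=31: INC q by 11): q -9 -> 2
  event 7 (t=32: INC q by 1): q 2 -> 3
  event 8 (t=40: INC r by 5): q unchanged
  event 9 (t=50: DEC q by 12): q 3 -> -9
  event 10 (t=55: SET q = 4): q -9 -> 4
  event 11 (t=61: DEC q by 14): q 4 -> -10
Final: q = -10

Answer: -10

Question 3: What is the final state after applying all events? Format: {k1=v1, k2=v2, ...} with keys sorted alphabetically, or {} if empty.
Answer: {p=31, q=-10, r=-2}

Derivation:
  after event 1 (t=7: DEC r by 7): {r=-7}
  after event 2 (t=13: SET p = 31): {p=31, r=-7}
  after event 3 (t=20: DEL p): {r=-7}
  after event 4 (t=25: SET q = -9): {q=-9, r=-7}
  after event 5 (t=26: SET p = 31): {p=31, q=-9, r=-7}
  after event 6 (t=31: INC q by 11): {p=31, q=2, r=-7}
  after event 7 (t=32: INC q by 1): {p=31, q=3, r=-7}
  after event 8 (t=40: INC r by 5): {p=31, q=3, r=-2}
  after event 9 (t=50: DEC q by 12): {p=31, q=-9, r=-2}
  after event 10 (t=55: SET q = 4): {p=31, q=4, r=-2}
  after event 11 (t=61: DEC q by 14): {p=31, q=-10, r=-2}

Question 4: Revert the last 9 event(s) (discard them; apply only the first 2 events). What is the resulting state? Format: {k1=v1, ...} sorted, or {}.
Keep first 2 events (discard last 9):
  after event 1 (t=7: DEC r by 7): {r=-7}
  after event 2 (t=13: SET p = 31): {p=31, r=-7}

Answer: {p=31, r=-7}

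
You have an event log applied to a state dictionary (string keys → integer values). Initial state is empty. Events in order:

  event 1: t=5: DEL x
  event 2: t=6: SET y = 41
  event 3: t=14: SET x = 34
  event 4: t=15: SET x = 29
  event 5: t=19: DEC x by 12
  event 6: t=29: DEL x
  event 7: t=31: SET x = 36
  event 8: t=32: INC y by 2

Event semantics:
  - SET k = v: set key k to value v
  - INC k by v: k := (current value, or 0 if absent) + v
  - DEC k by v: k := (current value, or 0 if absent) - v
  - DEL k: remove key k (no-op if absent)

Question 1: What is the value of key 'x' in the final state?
Track key 'x' through all 8 events:
  event 1 (t=5: DEL x): x (absent) -> (absent)
  event 2 (t=6: SET y = 41): x unchanged
  event 3 (t=14: SET x = 34): x (absent) -> 34
  event 4 (t=15: SET x = 29): x 34 -> 29
  event 5 (t=19: DEC x by 12): x 29 -> 17
  event 6 (t=29: DEL x): x 17 -> (absent)
  event 7 (t=31: SET x = 36): x (absent) -> 36
  event 8 (t=32: INC y by 2): x unchanged
Final: x = 36

Answer: 36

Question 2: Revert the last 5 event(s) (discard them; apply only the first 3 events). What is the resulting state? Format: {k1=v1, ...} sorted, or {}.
Answer: {x=34, y=41}

Derivation:
Keep first 3 events (discard last 5):
  after event 1 (t=5: DEL x): {}
  after event 2 (t=6: SET y = 41): {y=41}
  after event 3 (t=14: SET x = 34): {x=34, y=41}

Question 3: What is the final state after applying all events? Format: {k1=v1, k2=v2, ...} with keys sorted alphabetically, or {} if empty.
  after event 1 (t=5: DEL x): {}
  after event 2 (t=6: SET y = 41): {y=41}
  after event 3 (t=14: SET x = 34): {x=34, y=41}
  after event 4 (t=15: SET x = 29): {x=29, y=41}
  after event 5 (t=19: DEC x by 12): {x=17, y=41}
  after event 6 (t=29: DEL x): {y=41}
  after event 7 (t=31: SET x = 36): {x=36, y=41}
  after event 8 (t=32: INC y by 2): {x=36, y=43}

Answer: {x=36, y=43}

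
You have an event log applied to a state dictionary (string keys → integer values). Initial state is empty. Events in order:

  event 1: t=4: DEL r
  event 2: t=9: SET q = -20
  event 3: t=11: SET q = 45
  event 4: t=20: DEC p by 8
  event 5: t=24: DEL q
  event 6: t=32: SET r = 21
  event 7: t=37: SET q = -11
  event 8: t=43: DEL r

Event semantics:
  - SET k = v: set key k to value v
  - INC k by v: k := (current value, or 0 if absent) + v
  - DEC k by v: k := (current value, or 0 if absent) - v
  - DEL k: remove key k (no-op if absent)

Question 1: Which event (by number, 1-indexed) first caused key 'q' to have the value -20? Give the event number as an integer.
Looking for first event where q becomes -20:
  event 2: q (absent) -> -20  <-- first match

Answer: 2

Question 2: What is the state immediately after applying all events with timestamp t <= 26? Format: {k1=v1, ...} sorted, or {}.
Answer: {p=-8}

Derivation:
Apply events with t <= 26 (5 events):
  after event 1 (t=4: DEL r): {}
  after event 2 (t=9: SET q = -20): {q=-20}
  after event 3 (t=11: SET q = 45): {q=45}
  after event 4 (t=20: DEC p by 8): {p=-8, q=45}
  after event 5 (t=24: DEL q): {p=-8}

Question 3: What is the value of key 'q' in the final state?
Track key 'q' through all 8 events:
  event 1 (t=4: DEL r): q unchanged
  event 2 (t=9: SET q = -20): q (absent) -> -20
  event 3 (t=11: SET q = 45): q -20 -> 45
  event 4 (t=20: DEC p by 8): q unchanged
  event 5 (t=24: DEL q): q 45 -> (absent)
  event 6 (t=32: SET r = 21): q unchanged
  event 7 (t=37: SET q = -11): q (absent) -> -11
  event 8 (t=43: DEL r): q unchanged
Final: q = -11

Answer: -11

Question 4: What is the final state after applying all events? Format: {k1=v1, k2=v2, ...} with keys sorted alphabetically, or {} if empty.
  after event 1 (t=4: DEL r): {}
  after event 2 (t=9: SET q = -20): {q=-20}
  after event 3 (t=11: SET q = 45): {q=45}
  after event 4 (t=20: DEC p by 8): {p=-8, q=45}
  after event 5 (t=24: DEL q): {p=-8}
  after event 6 (t=32: SET r = 21): {p=-8, r=21}
  after event 7 (t=37: SET q = -11): {p=-8, q=-11, r=21}
  after event 8 (t=43: DEL r): {p=-8, q=-11}

Answer: {p=-8, q=-11}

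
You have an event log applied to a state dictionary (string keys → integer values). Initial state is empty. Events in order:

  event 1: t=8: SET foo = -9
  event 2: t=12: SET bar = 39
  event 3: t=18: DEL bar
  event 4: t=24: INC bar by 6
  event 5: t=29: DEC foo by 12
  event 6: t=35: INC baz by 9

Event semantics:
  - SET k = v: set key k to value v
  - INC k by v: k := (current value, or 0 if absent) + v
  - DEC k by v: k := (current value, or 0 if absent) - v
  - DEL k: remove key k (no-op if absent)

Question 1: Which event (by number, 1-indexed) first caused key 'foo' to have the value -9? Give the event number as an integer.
Looking for first event where foo becomes -9:
  event 1: foo (absent) -> -9  <-- first match

Answer: 1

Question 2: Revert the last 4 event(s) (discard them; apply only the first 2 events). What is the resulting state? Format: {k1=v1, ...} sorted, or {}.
Answer: {bar=39, foo=-9}

Derivation:
Keep first 2 events (discard last 4):
  after event 1 (t=8: SET foo = -9): {foo=-9}
  after event 2 (t=12: SET bar = 39): {bar=39, foo=-9}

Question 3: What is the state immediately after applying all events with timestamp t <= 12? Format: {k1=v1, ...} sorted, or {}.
Answer: {bar=39, foo=-9}

Derivation:
Apply events with t <= 12 (2 events):
  after event 1 (t=8: SET foo = -9): {foo=-9}
  after event 2 (t=12: SET bar = 39): {bar=39, foo=-9}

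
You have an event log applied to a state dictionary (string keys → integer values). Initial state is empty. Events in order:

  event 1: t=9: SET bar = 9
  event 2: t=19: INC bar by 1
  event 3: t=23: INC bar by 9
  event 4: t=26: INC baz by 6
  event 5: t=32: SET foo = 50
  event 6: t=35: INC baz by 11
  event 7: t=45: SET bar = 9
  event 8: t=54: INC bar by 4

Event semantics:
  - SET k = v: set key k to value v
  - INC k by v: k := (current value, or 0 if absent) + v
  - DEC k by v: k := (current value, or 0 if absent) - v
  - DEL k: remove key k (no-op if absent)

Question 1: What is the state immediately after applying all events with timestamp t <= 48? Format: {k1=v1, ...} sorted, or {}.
Answer: {bar=9, baz=17, foo=50}

Derivation:
Apply events with t <= 48 (7 events):
  after event 1 (t=9: SET bar = 9): {bar=9}
  after event 2 (t=19: INC bar by 1): {bar=10}
  after event 3 (t=23: INC bar by 9): {bar=19}
  after event 4 (t=26: INC baz by 6): {bar=19, baz=6}
  after event 5 (t=32: SET foo = 50): {bar=19, baz=6, foo=50}
  after event 6 (t=35: INC baz by 11): {bar=19, baz=17, foo=50}
  after event 7 (t=45: SET bar = 9): {bar=9, baz=17, foo=50}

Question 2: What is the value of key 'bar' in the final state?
Answer: 13

Derivation:
Track key 'bar' through all 8 events:
  event 1 (t=9: SET bar = 9): bar (absent) -> 9
  event 2 (t=19: INC bar by 1): bar 9 -> 10
  event 3 (t=23: INC bar by 9): bar 10 -> 19
  event 4 (t=26: INC baz by 6): bar unchanged
  event 5 (t=32: SET foo = 50): bar unchanged
  event 6 (t=35: INC baz by 11): bar unchanged
  event 7 (t=45: SET bar = 9): bar 19 -> 9
  event 8 (t=54: INC bar by 4): bar 9 -> 13
Final: bar = 13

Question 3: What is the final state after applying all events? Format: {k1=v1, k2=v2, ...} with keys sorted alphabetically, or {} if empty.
Answer: {bar=13, baz=17, foo=50}

Derivation:
  after event 1 (t=9: SET bar = 9): {bar=9}
  after event 2 (t=19: INC bar by 1): {bar=10}
  after event 3 (t=23: INC bar by 9): {bar=19}
  after event 4 (t=26: INC baz by 6): {bar=19, baz=6}
  after event 5 (t=32: SET foo = 50): {bar=19, baz=6, foo=50}
  after event 6 (t=35: INC baz by 11): {bar=19, baz=17, foo=50}
  after event 7 (t=45: SET bar = 9): {bar=9, baz=17, foo=50}
  after event 8 (t=54: INC bar by 4): {bar=13, baz=17, foo=50}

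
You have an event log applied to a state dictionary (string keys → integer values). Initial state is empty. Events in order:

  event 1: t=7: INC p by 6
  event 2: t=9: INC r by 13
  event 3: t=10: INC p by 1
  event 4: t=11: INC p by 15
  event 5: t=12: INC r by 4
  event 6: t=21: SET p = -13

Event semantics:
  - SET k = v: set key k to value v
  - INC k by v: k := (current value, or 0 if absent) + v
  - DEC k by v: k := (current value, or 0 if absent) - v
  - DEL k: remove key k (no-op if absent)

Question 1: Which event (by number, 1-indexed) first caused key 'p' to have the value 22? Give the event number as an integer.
Looking for first event where p becomes 22:
  event 1: p = 6
  event 2: p = 6
  event 3: p = 7
  event 4: p 7 -> 22  <-- first match

Answer: 4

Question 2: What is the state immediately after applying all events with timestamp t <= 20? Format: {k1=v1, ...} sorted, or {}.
Apply events with t <= 20 (5 events):
  after event 1 (t=7: INC p by 6): {p=6}
  after event 2 (t=9: INC r by 13): {p=6, r=13}
  after event 3 (t=10: INC p by 1): {p=7, r=13}
  after event 4 (t=11: INC p by 15): {p=22, r=13}
  after event 5 (t=12: INC r by 4): {p=22, r=17}

Answer: {p=22, r=17}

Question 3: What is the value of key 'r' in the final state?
Answer: 17

Derivation:
Track key 'r' through all 6 events:
  event 1 (t=7: INC p by 6): r unchanged
  event 2 (t=9: INC r by 13): r (absent) -> 13
  event 3 (t=10: INC p by 1): r unchanged
  event 4 (t=11: INC p by 15): r unchanged
  event 5 (t=12: INC r by 4): r 13 -> 17
  event 6 (t=21: SET p = -13): r unchanged
Final: r = 17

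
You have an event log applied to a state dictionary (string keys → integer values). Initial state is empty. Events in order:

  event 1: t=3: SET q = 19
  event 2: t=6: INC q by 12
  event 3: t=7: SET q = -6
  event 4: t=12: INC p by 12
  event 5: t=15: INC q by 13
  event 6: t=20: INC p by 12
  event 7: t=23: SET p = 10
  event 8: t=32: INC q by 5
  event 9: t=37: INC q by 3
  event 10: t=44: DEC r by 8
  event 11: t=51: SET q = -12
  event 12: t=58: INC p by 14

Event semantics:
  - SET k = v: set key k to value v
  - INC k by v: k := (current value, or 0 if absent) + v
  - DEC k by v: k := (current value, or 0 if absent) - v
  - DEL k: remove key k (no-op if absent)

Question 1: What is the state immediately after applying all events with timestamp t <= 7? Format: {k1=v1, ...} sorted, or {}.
Apply events with t <= 7 (3 events):
  after event 1 (t=3: SET q = 19): {q=19}
  after event 2 (t=6: INC q by 12): {q=31}
  after event 3 (t=7: SET q = -6): {q=-6}

Answer: {q=-6}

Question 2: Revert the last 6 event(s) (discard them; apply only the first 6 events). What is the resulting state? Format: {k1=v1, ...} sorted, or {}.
Keep first 6 events (discard last 6):
  after event 1 (t=3: SET q = 19): {q=19}
  after event 2 (t=6: INC q by 12): {q=31}
  after event 3 (t=7: SET q = -6): {q=-6}
  after event 4 (t=12: INC p by 12): {p=12, q=-6}
  after event 5 (t=15: INC q by 13): {p=12, q=7}
  after event 6 (t=20: INC p by 12): {p=24, q=7}

Answer: {p=24, q=7}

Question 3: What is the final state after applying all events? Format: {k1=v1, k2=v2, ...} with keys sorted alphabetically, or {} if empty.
  after event 1 (t=3: SET q = 19): {q=19}
  after event 2 (t=6: INC q by 12): {q=31}
  after event 3 (t=7: SET q = -6): {q=-6}
  after event 4 (t=12: INC p by 12): {p=12, q=-6}
  after event 5 (t=15: INC q by 13): {p=12, q=7}
  after event 6 (t=20: INC p by 12): {p=24, q=7}
  after event 7 (t=23: SET p = 10): {p=10, q=7}
  after event 8 (t=32: INC q by 5): {p=10, q=12}
  after event 9 (t=37: INC q by 3): {p=10, q=15}
  after event 10 (t=44: DEC r by 8): {p=10, q=15, r=-8}
  after event 11 (t=51: SET q = -12): {p=10, q=-12, r=-8}
  after event 12 (t=58: INC p by 14): {p=24, q=-12, r=-8}

Answer: {p=24, q=-12, r=-8}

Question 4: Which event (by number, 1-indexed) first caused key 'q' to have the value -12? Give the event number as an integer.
Answer: 11

Derivation:
Looking for first event where q becomes -12:
  event 1: q = 19
  event 2: q = 31
  event 3: q = -6
  event 4: q = -6
  event 5: q = 7
  event 6: q = 7
  event 7: q = 7
  event 8: q = 12
  event 9: q = 15
  event 10: q = 15
  event 11: q 15 -> -12  <-- first match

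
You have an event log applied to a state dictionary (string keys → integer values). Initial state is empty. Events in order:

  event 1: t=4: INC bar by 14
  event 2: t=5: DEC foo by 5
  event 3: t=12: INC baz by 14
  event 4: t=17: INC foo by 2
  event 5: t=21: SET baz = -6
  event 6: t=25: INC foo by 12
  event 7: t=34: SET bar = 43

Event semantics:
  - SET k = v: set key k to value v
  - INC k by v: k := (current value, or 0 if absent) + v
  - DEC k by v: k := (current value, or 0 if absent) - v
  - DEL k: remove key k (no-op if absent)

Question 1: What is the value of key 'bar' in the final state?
Track key 'bar' through all 7 events:
  event 1 (t=4: INC bar by 14): bar (absent) -> 14
  event 2 (t=5: DEC foo by 5): bar unchanged
  event 3 (t=12: INC baz by 14): bar unchanged
  event 4 (t=17: INC foo by 2): bar unchanged
  event 5 (t=21: SET baz = -6): bar unchanged
  event 6 (t=25: INC foo by 12): bar unchanged
  event 7 (t=34: SET bar = 43): bar 14 -> 43
Final: bar = 43

Answer: 43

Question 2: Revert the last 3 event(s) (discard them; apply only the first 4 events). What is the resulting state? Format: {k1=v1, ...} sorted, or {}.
Keep first 4 events (discard last 3):
  after event 1 (t=4: INC bar by 14): {bar=14}
  after event 2 (t=5: DEC foo by 5): {bar=14, foo=-5}
  after event 3 (t=12: INC baz by 14): {bar=14, baz=14, foo=-5}
  after event 4 (t=17: INC foo by 2): {bar=14, baz=14, foo=-3}

Answer: {bar=14, baz=14, foo=-3}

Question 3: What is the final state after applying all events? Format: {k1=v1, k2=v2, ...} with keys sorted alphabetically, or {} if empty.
Answer: {bar=43, baz=-6, foo=9}

Derivation:
  after event 1 (t=4: INC bar by 14): {bar=14}
  after event 2 (t=5: DEC foo by 5): {bar=14, foo=-5}
  after event 3 (t=12: INC baz by 14): {bar=14, baz=14, foo=-5}
  after event 4 (t=17: INC foo by 2): {bar=14, baz=14, foo=-3}
  after event 5 (t=21: SET baz = -6): {bar=14, baz=-6, foo=-3}
  after event 6 (t=25: INC foo by 12): {bar=14, baz=-6, foo=9}
  after event 7 (t=34: SET bar = 43): {bar=43, baz=-6, foo=9}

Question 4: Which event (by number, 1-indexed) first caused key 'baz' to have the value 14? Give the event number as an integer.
Answer: 3

Derivation:
Looking for first event where baz becomes 14:
  event 3: baz (absent) -> 14  <-- first match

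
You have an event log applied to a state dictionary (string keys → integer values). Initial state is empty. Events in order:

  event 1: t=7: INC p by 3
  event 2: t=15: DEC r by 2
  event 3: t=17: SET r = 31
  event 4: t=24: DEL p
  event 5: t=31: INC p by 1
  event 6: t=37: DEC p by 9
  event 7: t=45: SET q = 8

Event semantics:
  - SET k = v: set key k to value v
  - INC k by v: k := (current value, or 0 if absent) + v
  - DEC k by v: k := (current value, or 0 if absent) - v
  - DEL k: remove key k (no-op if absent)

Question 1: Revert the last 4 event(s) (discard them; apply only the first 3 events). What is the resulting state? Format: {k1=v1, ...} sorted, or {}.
Keep first 3 events (discard last 4):
  after event 1 (t=7: INC p by 3): {p=3}
  after event 2 (t=15: DEC r by 2): {p=3, r=-2}
  after event 3 (t=17: SET r = 31): {p=3, r=31}

Answer: {p=3, r=31}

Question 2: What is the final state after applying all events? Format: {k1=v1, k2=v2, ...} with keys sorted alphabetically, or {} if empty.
Answer: {p=-8, q=8, r=31}

Derivation:
  after event 1 (t=7: INC p by 3): {p=3}
  after event 2 (t=15: DEC r by 2): {p=3, r=-2}
  after event 3 (t=17: SET r = 31): {p=3, r=31}
  after event 4 (t=24: DEL p): {r=31}
  after event 5 (t=31: INC p by 1): {p=1, r=31}
  after event 6 (t=37: DEC p by 9): {p=-8, r=31}
  after event 7 (t=45: SET q = 8): {p=-8, q=8, r=31}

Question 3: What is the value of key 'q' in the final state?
Track key 'q' through all 7 events:
  event 1 (t=7: INC p by 3): q unchanged
  event 2 (t=15: DEC r by 2): q unchanged
  event 3 (t=17: SET r = 31): q unchanged
  event 4 (t=24: DEL p): q unchanged
  event 5 (t=31: INC p by 1): q unchanged
  event 6 (t=37: DEC p by 9): q unchanged
  event 7 (t=45: SET q = 8): q (absent) -> 8
Final: q = 8

Answer: 8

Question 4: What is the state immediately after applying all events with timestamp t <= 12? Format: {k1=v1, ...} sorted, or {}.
Apply events with t <= 12 (1 events):
  after event 1 (t=7: INC p by 3): {p=3}

Answer: {p=3}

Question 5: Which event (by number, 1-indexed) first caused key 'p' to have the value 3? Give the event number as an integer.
Looking for first event where p becomes 3:
  event 1: p (absent) -> 3  <-- first match

Answer: 1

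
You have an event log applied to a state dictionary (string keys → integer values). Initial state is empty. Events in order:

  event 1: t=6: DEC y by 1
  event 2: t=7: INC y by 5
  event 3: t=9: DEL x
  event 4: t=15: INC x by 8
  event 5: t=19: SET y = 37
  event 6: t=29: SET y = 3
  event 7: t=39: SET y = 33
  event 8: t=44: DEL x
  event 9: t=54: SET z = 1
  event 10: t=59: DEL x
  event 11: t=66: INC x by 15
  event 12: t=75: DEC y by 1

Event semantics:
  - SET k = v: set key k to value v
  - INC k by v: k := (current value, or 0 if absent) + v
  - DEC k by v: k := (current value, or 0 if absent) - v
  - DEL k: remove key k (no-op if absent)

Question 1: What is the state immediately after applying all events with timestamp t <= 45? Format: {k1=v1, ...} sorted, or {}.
Apply events with t <= 45 (8 events):
  after event 1 (t=6: DEC y by 1): {y=-1}
  after event 2 (t=7: INC y by 5): {y=4}
  after event 3 (t=9: DEL x): {y=4}
  after event 4 (t=15: INC x by 8): {x=8, y=4}
  after event 5 (t=19: SET y = 37): {x=8, y=37}
  after event 6 (t=29: SET y = 3): {x=8, y=3}
  after event 7 (t=39: SET y = 33): {x=8, y=33}
  after event 8 (t=44: DEL x): {y=33}

Answer: {y=33}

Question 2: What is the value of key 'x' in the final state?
Track key 'x' through all 12 events:
  event 1 (t=6: DEC y by 1): x unchanged
  event 2 (t=7: INC y by 5): x unchanged
  event 3 (t=9: DEL x): x (absent) -> (absent)
  event 4 (t=15: INC x by 8): x (absent) -> 8
  event 5 (t=19: SET y = 37): x unchanged
  event 6 (t=29: SET y = 3): x unchanged
  event 7 (t=39: SET y = 33): x unchanged
  event 8 (t=44: DEL x): x 8 -> (absent)
  event 9 (t=54: SET z = 1): x unchanged
  event 10 (t=59: DEL x): x (absent) -> (absent)
  event 11 (t=66: INC x by 15): x (absent) -> 15
  event 12 (t=75: DEC y by 1): x unchanged
Final: x = 15

Answer: 15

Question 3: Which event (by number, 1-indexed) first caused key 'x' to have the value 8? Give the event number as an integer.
Answer: 4

Derivation:
Looking for first event where x becomes 8:
  event 4: x (absent) -> 8  <-- first match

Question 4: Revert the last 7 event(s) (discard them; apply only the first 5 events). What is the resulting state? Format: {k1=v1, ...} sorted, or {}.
Answer: {x=8, y=37}

Derivation:
Keep first 5 events (discard last 7):
  after event 1 (t=6: DEC y by 1): {y=-1}
  after event 2 (t=7: INC y by 5): {y=4}
  after event 3 (t=9: DEL x): {y=4}
  after event 4 (t=15: INC x by 8): {x=8, y=4}
  after event 5 (t=19: SET y = 37): {x=8, y=37}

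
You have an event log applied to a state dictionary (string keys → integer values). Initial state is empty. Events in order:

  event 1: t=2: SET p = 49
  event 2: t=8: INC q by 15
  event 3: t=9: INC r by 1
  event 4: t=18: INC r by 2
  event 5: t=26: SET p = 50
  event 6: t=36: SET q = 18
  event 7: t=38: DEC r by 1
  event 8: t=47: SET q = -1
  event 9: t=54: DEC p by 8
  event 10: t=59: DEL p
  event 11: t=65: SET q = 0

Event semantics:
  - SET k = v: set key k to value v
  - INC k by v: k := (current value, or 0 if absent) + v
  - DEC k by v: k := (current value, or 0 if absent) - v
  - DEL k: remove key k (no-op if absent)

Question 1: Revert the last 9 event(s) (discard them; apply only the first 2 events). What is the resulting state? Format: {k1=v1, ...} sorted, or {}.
Keep first 2 events (discard last 9):
  after event 1 (t=2: SET p = 49): {p=49}
  after event 2 (t=8: INC q by 15): {p=49, q=15}

Answer: {p=49, q=15}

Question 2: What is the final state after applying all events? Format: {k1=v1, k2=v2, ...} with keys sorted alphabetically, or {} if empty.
Answer: {q=0, r=2}

Derivation:
  after event 1 (t=2: SET p = 49): {p=49}
  after event 2 (t=8: INC q by 15): {p=49, q=15}
  after event 3 (t=9: INC r by 1): {p=49, q=15, r=1}
  after event 4 (t=18: INC r by 2): {p=49, q=15, r=3}
  after event 5 (t=26: SET p = 50): {p=50, q=15, r=3}
  after event 6 (t=36: SET q = 18): {p=50, q=18, r=3}
  after event 7 (t=38: DEC r by 1): {p=50, q=18, r=2}
  after event 8 (t=47: SET q = -1): {p=50, q=-1, r=2}
  after event 9 (t=54: DEC p by 8): {p=42, q=-1, r=2}
  after event 10 (t=59: DEL p): {q=-1, r=2}
  after event 11 (t=65: SET q = 0): {q=0, r=2}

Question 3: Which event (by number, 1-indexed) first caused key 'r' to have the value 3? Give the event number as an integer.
Answer: 4

Derivation:
Looking for first event where r becomes 3:
  event 3: r = 1
  event 4: r 1 -> 3  <-- first match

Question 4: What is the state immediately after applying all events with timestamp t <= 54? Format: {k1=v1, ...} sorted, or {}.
Apply events with t <= 54 (9 events):
  after event 1 (t=2: SET p = 49): {p=49}
  after event 2 (t=8: INC q by 15): {p=49, q=15}
  after event 3 (t=9: INC r by 1): {p=49, q=15, r=1}
  after event 4 (t=18: INC r by 2): {p=49, q=15, r=3}
  after event 5 (t=26: SET p = 50): {p=50, q=15, r=3}
  after event 6 (t=36: SET q = 18): {p=50, q=18, r=3}
  after event 7 (t=38: DEC r by 1): {p=50, q=18, r=2}
  after event 8 (t=47: SET q = -1): {p=50, q=-1, r=2}
  after event 9 (t=54: DEC p by 8): {p=42, q=-1, r=2}

Answer: {p=42, q=-1, r=2}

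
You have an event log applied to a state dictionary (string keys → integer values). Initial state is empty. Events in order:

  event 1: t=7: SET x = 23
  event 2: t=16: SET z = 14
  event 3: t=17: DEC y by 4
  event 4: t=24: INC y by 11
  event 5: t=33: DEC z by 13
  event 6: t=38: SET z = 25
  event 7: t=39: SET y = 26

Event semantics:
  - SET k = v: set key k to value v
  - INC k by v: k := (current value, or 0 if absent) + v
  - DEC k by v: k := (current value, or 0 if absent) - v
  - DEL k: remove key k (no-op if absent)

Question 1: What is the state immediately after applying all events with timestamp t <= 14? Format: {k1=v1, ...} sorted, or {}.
Answer: {x=23}

Derivation:
Apply events with t <= 14 (1 events):
  after event 1 (t=7: SET x = 23): {x=23}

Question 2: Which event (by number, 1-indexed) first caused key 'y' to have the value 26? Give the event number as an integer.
Answer: 7

Derivation:
Looking for first event where y becomes 26:
  event 3: y = -4
  event 4: y = 7
  event 5: y = 7
  event 6: y = 7
  event 7: y 7 -> 26  <-- first match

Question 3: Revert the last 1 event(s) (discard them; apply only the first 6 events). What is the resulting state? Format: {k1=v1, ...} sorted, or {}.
Answer: {x=23, y=7, z=25}

Derivation:
Keep first 6 events (discard last 1):
  after event 1 (t=7: SET x = 23): {x=23}
  after event 2 (t=16: SET z = 14): {x=23, z=14}
  after event 3 (t=17: DEC y by 4): {x=23, y=-4, z=14}
  after event 4 (t=24: INC y by 11): {x=23, y=7, z=14}
  after event 5 (t=33: DEC z by 13): {x=23, y=7, z=1}
  after event 6 (t=38: SET z = 25): {x=23, y=7, z=25}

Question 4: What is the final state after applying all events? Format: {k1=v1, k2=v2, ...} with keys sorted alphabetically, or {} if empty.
  after event 1 (t=7: SET x = 23): {x=23}
  after event 2 (t=16: SET z = 14): {x=23, z=14}
  after event 3 (t=17: DEC y by 4): {x=23, y=-4, z=14}
  after event 4 (t=24: INC y by 11): {x=23, y=7, z=14}
  after event 5 (t=33: DEC z by 13): {x=23, y=7, z=1}
  after event 6 (t=38: SET z = 25): {x=23, y=7, z=25}
  after event 7 (t=39: SET y = 26): {x=23, y=26, z=25}

Answer: {x=23, y=26, z=25}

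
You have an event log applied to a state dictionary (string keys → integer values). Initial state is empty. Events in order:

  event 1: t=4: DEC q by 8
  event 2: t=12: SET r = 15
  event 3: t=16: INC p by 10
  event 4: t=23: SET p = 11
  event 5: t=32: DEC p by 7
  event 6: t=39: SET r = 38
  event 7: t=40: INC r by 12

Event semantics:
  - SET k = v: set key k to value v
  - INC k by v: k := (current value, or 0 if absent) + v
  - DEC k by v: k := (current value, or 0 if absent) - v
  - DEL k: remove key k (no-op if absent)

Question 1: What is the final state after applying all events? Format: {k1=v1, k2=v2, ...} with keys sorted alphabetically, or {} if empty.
  after event 1 (t=4: DEC q by 8): {q=-8}
  after event 2 (t=12: SET r = 15): {q=-8, r=15}
  after event 3 (t=16: INC p by 10): {p=10, q=-8, r=15}
  after event 4 (t=23: SET p = 11): {p=11, q=-8, r=15}
  after event 5 (t=32: DEC p by 7): {p=4, q=-8, r=15}
  after event 6 (t=39: SET r = 38): {p=4, q=-8, r=38}
  after event 7 (t=40: INC r by 12): {p=4, q=-8, r=50}

Answer: {p=4, q=-8, r=50}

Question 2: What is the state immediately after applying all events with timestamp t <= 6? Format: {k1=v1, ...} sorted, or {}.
Apply events with t <= 6 (1 events):
  after event 1 (t=4: DEC q by 8): {q=-8}

Answer: {q=-8}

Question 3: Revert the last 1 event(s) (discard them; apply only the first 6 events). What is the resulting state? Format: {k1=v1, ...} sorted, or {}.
Keep first 6 events (discard last 1):
  after event 1 (t=4: DEC q by 8): {q=-8}
  after event 2 (t=12: SET r = 15): {q=-8, r=15}
  after event 3 (t=16: INC p by 10): {p=10, q=-8, r=15}
  after event 4 (t=23: SET p = 11): {p=11, q=-8, r=15}
  after event 5 (t=32: DEC p by 7): {p=4, q=-8, r=15}
  after event 6 (t=39: SET r = 38): {p=4, q=-8, r=38}

Answer: {p=4, q=-8, r=38}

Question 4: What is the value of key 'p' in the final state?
Answer: 4

Derivation:
Track key 'p' through all 7 events:
  event 1 (t=4: DEC q by 8): p unchanged
  event 2 (t=12: SET r = 15): p unchanged
  event 3 (t=16: INC p by 10): p (absent) -> 10
  event 4 (t=23: SET p = 11): p 10 -> 11
  event 5 (t=32: DEC p by 7): p 11 -> 4
  event 6 (t=39: SET r = 38): p unchanged
  event 7 (t=40: INC r by 12): p unchanged
Final: p = 4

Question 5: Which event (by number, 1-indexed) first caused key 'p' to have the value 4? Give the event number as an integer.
Answer: 5

Derivation:
Looking for first event where p becomes 4:
  event 3: p = 10
  event 4: p = 11
  event 5: p 11 -> 4  <-- first match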